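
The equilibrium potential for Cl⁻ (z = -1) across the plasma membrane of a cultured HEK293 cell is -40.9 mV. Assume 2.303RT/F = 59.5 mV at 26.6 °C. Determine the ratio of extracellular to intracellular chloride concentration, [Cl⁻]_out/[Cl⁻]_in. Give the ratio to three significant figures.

log₁₀([out]/[in]) = E·z/(59.5) = -40.9 × -1 / 59.5 = 0.6874
[out]/[in] = 10^(0.6874) = 4.868

4.87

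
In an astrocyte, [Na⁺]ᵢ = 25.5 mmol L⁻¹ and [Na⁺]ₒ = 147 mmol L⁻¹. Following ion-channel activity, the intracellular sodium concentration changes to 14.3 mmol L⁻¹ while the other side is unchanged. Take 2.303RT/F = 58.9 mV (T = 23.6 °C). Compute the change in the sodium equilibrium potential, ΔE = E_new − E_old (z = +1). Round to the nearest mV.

E_old = (58.9/1)·log₁₀(147/25.5) = 44.81 mV
E_new = (58.9/1)·log₁₀(147/14.3) = 59.61 mV
ΔE = 59.61 − (44.81) = 14.80 mV

15 mV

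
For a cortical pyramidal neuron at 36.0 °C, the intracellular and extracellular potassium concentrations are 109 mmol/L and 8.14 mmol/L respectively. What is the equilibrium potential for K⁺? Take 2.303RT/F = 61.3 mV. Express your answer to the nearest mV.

E = (61.3/z) · log₁₀([K⁺]_out/[K⁺]_in) with z = +1.
= (61.3/1) · log₁₀(8.14/109) = 61.30 · log₁₀(0.07468)
= 61.30 · (-1.1268) = -69.07 mV

-69 mV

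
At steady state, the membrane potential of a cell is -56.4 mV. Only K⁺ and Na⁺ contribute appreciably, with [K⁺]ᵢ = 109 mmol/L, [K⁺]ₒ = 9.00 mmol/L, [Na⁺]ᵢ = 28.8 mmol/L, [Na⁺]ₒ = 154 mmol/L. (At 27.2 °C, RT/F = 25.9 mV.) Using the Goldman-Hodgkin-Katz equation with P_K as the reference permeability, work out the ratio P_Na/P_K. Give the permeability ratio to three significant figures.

Let α = P_Na/P_K. GHK: Vm = 25.9·ln[(Kₒ + α·Naₒ)/(Kᵢ + α·Naᵢ)].
e^(Vm/25.9) = e^(-56.4/25.9) = 0.11331
So 0.11331·(Kᵢ + α·Naᵢ) = Kₒ + α·Naₒ → α = (0.11331·109.0 − 9.0) / (154.0 − 0.11331·28.8)
α = (12.35 − 9.0) / (154.0 − 3.263) = 3.351/150.7 = 0.02223

0.0222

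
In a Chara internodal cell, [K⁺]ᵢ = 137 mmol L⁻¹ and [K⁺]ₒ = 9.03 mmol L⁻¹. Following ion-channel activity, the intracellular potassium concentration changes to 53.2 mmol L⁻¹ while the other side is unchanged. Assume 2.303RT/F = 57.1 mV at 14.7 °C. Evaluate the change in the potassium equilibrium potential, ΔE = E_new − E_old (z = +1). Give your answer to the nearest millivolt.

E_old = (57.1/1)·log₁₀(9.03/137) = -67.44 mV
E_new = (57.1/1)·log₁₀(9.03/53.2) = -43.98 mV
ΔE = -43.98 − (-67.44) = 23.46 mV

23 mV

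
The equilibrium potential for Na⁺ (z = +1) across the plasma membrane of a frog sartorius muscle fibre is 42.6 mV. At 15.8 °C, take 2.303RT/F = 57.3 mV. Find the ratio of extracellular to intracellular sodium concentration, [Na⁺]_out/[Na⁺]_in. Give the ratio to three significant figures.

log₁₀([out]/[in]) = E·z/(57.3) = 42.6 × 1 / 57.3 = 0.7435
[out]/[in] = 10^(0.7435) = 5.539

5.54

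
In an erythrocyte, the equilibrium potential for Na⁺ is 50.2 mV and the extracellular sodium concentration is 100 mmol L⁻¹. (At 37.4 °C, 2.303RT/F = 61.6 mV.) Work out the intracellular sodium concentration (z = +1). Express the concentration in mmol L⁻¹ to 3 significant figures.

15.3 mmol L⁻¹

Nernst: E = (61.6/1) · log₁₀([out]/[in]), so log₁₀([out]/[in]) = 50.2 × 1 / 61.6 = 0.8149.
[out]/[in] = 10^(0.8149) = 6.53.
[in] = 100 / 6.53 = 15.31 mmol L⁻¹.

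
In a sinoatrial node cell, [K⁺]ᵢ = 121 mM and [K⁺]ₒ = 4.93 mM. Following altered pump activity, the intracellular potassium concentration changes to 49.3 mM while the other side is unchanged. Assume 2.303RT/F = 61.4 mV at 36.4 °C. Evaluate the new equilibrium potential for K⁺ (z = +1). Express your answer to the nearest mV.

After the shift: [K⁺]_out = 4.93, [K⁺]_in = 49.3 mM.
E_new = (61.4/1)·log₁₀(4.93/49.3) = 61.40 · (-1.0000) = -61.40 mV

-61 mV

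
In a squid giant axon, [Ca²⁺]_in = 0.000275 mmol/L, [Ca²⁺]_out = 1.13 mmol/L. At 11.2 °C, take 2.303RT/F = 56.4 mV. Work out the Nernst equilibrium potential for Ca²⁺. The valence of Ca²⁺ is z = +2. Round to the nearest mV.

102 mV

E = (56.4/z) · log₁₀([Ca²⁺]_out/[Ca²⁺]_in) with z = +2.
= (56.4/2) · log₁₀(1.13/0.000275) = 28.20 · log₁₀(4109)
= 28.20 · (3.6137) = 101.91 mV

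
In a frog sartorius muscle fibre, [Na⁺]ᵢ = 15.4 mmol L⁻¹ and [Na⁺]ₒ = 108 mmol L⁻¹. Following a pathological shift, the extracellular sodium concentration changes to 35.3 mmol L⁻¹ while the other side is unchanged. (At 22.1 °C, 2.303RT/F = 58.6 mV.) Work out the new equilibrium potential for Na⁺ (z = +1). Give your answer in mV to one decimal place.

After the shift: [Na⁺]_out = 35.3, [Na⁺]_in = 15.4 mmol L⁻¹.
E_new = (58.6/1)·log₁₀(35.3/15.4) = 58.60 · (0.3603) = 21.11 mV

21.1 mV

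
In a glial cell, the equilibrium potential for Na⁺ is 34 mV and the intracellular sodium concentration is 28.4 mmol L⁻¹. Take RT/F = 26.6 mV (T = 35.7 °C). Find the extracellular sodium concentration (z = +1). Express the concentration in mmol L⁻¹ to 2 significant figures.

Nernst: E = (26.6/1) · ln([out]/[in]), so ln([out]/[in]) = 34.0 × 1 / 26.6 = 1.2782.
[out]/[in] = e^(1.2782) = 3.59.
[out] = 3.59 × 28.4 = 102 mmol L⁻¹.

100 mmol L⁻¹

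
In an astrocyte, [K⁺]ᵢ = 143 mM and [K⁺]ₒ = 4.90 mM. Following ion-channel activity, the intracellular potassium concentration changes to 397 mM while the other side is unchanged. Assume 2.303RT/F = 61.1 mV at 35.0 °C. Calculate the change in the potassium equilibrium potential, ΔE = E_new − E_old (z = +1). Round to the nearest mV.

-27 mV

E_old = (61.1/1)·log₁₀(4.90/143) = -89.52 mV
E_new = (61.1/1)·log₁₀(4.90/397) = -116.62 mV
ΔE = -116.62 − (-89.52) = -27.10 mV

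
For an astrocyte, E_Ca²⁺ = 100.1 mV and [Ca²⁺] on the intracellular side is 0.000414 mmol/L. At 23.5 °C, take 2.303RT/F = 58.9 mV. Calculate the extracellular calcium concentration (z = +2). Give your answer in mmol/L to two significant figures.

1.0 mmol/L

Nernst: E = (58.9/2) · log₁₀([out]/[in]), so log₁₀([out]/[in]) = 100.1 × 2 / 58.9 = 3.3990.
[out]/[in] = 10^(3.3990) = 2506.
[out] = 2506 × 0.000414 = 1.037 mmol/L.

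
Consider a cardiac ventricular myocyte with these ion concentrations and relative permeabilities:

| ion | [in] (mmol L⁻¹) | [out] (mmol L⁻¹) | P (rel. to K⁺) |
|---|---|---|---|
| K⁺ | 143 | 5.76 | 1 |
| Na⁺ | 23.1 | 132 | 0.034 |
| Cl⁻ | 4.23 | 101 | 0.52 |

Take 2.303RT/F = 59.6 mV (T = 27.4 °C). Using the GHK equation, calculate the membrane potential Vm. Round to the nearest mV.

Vm = 59.6 · log₁₀[(Σ P·[cation]ₒ + Σ P·[anion]ᵢ) / (Σ P·[cation]ᵢ + Σ P·[anion]ₒ)]
Numerator = 1×5.76 + 0.034×132 + 0.52×4.23 = 12.45
Denominator = 1×143 + 0.034×23.1 + 0.52×101 = 196.3
Vm = 59.6 · log₁₀(0.063409) = 59.6 × (-1.1978) = -71.39 mV

-71 mV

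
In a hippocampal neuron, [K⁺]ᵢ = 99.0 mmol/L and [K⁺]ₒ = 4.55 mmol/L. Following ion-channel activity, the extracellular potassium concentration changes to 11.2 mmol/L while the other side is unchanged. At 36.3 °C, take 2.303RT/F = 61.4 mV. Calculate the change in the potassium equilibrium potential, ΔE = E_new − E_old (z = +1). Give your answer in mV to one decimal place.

E_old = (61.4/1)·log₁₀(4.55/99.0) = -82.13 mV
E_new = (61.4/1)·log₁₀(11.2/99.0) = -58.11 mV
ΔE = -58.11 − (-82.13) = 24.02 mV

24.0 mV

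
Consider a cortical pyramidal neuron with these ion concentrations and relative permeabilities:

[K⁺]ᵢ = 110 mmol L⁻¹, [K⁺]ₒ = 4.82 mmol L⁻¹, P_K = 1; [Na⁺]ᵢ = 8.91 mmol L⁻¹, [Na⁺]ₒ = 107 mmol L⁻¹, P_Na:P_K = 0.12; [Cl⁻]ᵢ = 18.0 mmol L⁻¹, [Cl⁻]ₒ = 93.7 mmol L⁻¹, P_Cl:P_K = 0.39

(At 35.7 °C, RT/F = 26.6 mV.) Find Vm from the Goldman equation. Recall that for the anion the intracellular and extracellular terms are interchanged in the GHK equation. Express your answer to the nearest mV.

-48 mV

Vm = 26.6 · ln[(Σ P·[cation]ₒ + Σ P·[anion]ᵢ) / (Σ P·[cation]ᵢ + Σ P·[anion]ₒ)]
Numerator = 1×4.82 + 0.12×107 + 0.39×18.0 = 24.68
Denominator = 1×110 + 0.12×8.91 + 0.39×93.7 = 147.6
Vm = 26.6 · ln(0.16719) = 26.6 × (-1.7886) = -47.58 mV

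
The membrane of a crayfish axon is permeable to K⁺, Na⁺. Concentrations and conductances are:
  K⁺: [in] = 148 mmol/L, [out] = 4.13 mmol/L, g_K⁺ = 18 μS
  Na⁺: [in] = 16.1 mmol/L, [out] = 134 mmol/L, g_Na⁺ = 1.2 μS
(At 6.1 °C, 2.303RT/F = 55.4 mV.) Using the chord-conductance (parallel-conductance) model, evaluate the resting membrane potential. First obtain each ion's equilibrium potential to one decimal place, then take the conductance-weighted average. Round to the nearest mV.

-78 mV

E_K⁺ = (55.4/1)·log₁₀(4.13/148) = -86.1 mV
E_Na⁺ = (55.4/1)·log₁₀(134/16.1) = 51.0 mV
Vm = (Σ gᵢEᵢ)/(Σ gᵢ) = (18·-86.1 + 1.2·51.0) / (18 + 1.2)
= -1488.60 / 19.2 = -77.53 mV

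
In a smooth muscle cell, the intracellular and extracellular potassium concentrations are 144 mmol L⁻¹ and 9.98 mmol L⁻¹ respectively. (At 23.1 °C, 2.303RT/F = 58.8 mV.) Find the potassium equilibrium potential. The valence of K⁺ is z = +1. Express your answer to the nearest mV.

-68 mV

E = (58.8/z) · log₁₀([K⁺]_out/[K⁺]_in) with z = +1.
= (58.8/1) · log₁₀(9.98/144) = 58.80 · log₁₀(0.06931)
= 58.80 · (-1.1592) = -68.16 mV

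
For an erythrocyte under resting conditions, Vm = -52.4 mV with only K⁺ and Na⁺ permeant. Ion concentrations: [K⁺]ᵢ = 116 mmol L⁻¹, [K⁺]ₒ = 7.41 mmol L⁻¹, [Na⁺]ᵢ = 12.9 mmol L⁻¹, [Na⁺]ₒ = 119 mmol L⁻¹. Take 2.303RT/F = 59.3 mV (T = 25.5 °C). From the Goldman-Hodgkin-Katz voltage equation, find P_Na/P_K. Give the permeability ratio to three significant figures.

Let α = P_Na/P_K. GHK: Vm = 59.3·log₁₀[(Kₒ + α·Naₒ)/(Kᵢ + α·Naᵢ)].
10^(Vm/59.3) = 10^(-52.4/59.3) = 0.13072
So 0.13072·(Kᵢ + α·Naᵢ) = Kₒ + α·Naₒ → α = (0.13072·116.0 − 7.41) / (119.0 − 0.13072·12.9)
α = (15.16 − 7.41) / (119.0 − 1.686) = 7.754/117.3 = 0.0661

0.0661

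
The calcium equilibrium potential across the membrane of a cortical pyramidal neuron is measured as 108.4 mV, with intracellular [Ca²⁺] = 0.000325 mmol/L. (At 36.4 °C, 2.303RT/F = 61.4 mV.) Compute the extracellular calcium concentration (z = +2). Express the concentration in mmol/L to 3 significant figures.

1.10 mmol/L

Nernst: E = (61.4/2) · log₁₀([out]/[in]), so log₁₀([out]/[in]) = 108.4 × 2 / 61.4 = 3.5309.
[out]/[in] = 10^(3.5309) = 3396.
[out] = 3396 × 0.000325 = 1.104 mmol/L.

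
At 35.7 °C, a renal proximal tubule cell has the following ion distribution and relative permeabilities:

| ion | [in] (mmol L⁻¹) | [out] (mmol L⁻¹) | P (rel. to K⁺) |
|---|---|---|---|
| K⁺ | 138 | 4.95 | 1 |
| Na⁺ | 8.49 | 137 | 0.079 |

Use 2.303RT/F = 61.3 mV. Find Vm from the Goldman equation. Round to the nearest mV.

-58 mV

Vm = 61.3 · log₁₀[(Σ P·[cation]ₒ + Σ P·[anion]ᵢ) / (Σ P·[cation]ᵢ + Σ P·[anion]ₒ)]
Numerator = 1×4.95 + 0.079×137 = 15.77
Denominator = 1×138 + 0.079×8.49 = 138.7
Vm = 61.3 · log₁₀(0.11374) = 61.3 × (-0.9441) = -57.87 mV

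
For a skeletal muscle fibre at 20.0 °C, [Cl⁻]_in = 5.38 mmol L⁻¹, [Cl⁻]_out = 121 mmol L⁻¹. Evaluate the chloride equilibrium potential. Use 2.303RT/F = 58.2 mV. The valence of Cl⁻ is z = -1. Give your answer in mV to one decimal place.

-78.7 mV

E = (58.2/z) · log₁₀([Cl⁻]_out/[Cl⁻]_in) with z = -1.
For an anion, dividing by z = -1 reverses the sign.
= (58.2/-1) · log₁₀(121/5.38) = -58.20 · log₁₀(22.49)
= -58.20 · (1.3520) = -78.69 mV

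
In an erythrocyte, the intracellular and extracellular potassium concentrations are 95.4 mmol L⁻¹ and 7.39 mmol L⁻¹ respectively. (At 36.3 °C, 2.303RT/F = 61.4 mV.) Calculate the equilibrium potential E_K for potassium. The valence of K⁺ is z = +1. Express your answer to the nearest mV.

E = (61.4/z) · log₁₀([K⁺]_out/[K⁺]_in) with z = +1.
= (61.4/1) · log₁₀(7.39/95.4) = 61.40 · log₁₀(0.07746)
= 61.40 · (-1.1109) = -68.21 mV

-68 mV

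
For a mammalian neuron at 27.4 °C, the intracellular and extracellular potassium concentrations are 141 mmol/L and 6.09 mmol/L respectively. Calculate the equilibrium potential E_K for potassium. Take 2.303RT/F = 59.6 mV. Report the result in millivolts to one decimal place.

E = (59.6/z) · log₁₀([K⁺]_out/[K⁺]_in) with z = +1.
= (59.6/1) · log₁₀(6.09/141) = 59.60 · log₁₀(0.04319)
= 59.60 · (-1.3646) = -81.33 mV

-81.3 mV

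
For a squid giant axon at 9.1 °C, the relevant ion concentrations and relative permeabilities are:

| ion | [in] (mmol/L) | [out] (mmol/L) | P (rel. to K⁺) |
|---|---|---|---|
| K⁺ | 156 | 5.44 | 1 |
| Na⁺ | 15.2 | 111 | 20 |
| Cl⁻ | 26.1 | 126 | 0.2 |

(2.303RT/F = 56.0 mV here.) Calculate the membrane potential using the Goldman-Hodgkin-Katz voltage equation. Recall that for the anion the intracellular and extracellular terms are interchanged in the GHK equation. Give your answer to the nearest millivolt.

37 mV

Vm = 56.0 · log₁₀[(Σ P·[cation]ₒ + Σ P·[anion]ᵢ) / (Σ P·[cation]ᵢ + Σ P·[anion]ₒ)]
Numerator = 1×5.44 + 20×111 + 0.2×26.1 = 2231
Denominator = 1×156 + 20×15.2 + 0.2×126 = 485.2
Vm = 56.0 · log₁₀(4.5974) = 56.0 × (0.6625) = 37.10 mV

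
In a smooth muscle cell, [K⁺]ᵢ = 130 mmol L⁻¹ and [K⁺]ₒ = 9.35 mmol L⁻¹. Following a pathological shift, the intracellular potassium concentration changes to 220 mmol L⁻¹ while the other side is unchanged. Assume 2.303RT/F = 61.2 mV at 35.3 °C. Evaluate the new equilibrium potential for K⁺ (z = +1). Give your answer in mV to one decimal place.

After the shift: [K⁺]_out = 9.35, [K⁺]_in = 220 mmol L⁻¹.
E_new = (61.2/1)·log₁₀(9.35/220) = 61.20 · (-1.3716) = -83.94 mV

-83.9 mV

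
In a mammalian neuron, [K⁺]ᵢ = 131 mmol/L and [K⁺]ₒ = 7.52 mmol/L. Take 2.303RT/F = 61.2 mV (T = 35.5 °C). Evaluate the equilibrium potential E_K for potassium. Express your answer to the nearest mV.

-76 mV

E = (61.2/z) · log₁₀([K⁺]_out/[K⁺]_in) with z = +1.
= (61.2/1) · log₁₀(7.52/131) = 61.20 · log₁₀(0.0574)
= 61.20 · (-1.2411) = -75.95 mV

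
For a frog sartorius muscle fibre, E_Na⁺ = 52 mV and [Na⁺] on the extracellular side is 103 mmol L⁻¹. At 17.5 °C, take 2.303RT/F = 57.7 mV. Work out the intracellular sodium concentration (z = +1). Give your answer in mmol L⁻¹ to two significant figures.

Nernst: E = (57.7/1) · log₁₀([out]/[in]), so log₁₀([out]/[in]) = 52.0 × 1 / 57.7 = 0.9012.
[out]/[in] = 10^(0.9012) = 7.966.
[in] = 103 / 7.966 = 12.93 mmol L⁻¹.

13 mmol L⁻¹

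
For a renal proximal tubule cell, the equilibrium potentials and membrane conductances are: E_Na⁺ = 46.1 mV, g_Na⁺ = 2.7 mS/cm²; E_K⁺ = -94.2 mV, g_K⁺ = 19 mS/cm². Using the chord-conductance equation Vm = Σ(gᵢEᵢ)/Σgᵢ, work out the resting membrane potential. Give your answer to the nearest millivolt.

Σ gᵢEᵢ = 2.7·(46.1) + 19·(-94.2) = -1665.33
Σ gᵢ = 2.7 + 19 = 21.7
Vm = -1665.33 / 21.7 = -76.74 mV

-77 mV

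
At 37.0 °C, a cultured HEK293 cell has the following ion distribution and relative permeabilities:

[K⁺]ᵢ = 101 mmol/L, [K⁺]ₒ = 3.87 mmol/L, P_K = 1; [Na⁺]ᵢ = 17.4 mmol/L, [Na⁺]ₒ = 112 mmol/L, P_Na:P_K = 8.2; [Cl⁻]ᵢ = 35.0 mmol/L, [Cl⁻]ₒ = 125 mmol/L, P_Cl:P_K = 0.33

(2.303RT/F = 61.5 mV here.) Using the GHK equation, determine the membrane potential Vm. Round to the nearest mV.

32 mV

Vm = 61.5 · log₁₀[(Σ P·[cation]ₒ + Σ P·[anion]ᵢ) / (Σ P·[cation]ᵢ + Σ P·[anion]ₒ)]
Numerator = 1×3.87 + 8.2×112 + 0.33×35.0 = 933.8
Denominator = 1×101 + 8.2×17.4 + 0.33×125 = 284.9
Vm = 61.5 · log₁₀(3.2774) = 61.5 × (0.5155) = 31.70 mV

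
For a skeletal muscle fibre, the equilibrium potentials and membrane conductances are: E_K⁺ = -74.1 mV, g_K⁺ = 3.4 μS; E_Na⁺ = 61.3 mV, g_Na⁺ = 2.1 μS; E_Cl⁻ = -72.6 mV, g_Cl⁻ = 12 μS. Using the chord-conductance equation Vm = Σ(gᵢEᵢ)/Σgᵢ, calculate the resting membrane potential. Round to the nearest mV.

Σ gᵢEᵢ = 3.4·(-74.1) + 2.1·(61.3) + 12·(-72.6) = -994.41
Σ gᵢ = 3.4 + 2.1 + 12 = 17.5
Vm = -994.41 / 17.5 = -56.82 mV

-57 mV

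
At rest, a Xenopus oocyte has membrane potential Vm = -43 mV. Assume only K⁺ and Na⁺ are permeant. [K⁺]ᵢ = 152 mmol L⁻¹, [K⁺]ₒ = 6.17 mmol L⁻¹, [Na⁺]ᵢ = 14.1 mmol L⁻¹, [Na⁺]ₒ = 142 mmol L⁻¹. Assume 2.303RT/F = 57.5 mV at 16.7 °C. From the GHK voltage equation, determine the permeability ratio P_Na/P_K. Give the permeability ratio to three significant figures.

0.151

Let α = P_Na/P_K. GHK: Vm = 57.5·log₁₀[(Kₒ + α·Naₒ)/(Kᵢ + α·Naᵢ)].
10^(Vm/57.5) = 10^(-43.0/57.5) = 0.17872
So 0.17872·(Kᵢ + α·Naᵢ) = Kₒ + α·Naₒ → α = (0.17872·152.0 − 6.17) / (142.0 − 0.17872·14.1)
α = (27.17 − 6.17) / (142.0 − 2.52) = 21/139.5 = 0.1505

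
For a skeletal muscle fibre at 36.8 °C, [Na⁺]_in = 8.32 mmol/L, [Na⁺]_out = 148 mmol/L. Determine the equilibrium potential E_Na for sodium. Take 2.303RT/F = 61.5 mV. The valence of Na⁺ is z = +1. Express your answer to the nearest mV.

E = (61.5/z) · log₁₀([Na⁺]_out/[Na⁺]_in) with z = +1.
= (61.5/1) · log₁₀(148/8.32) = 61.50 · log₁₀(17.79)
= 61.50 · (1.2501) = 76.88 mV

77 mV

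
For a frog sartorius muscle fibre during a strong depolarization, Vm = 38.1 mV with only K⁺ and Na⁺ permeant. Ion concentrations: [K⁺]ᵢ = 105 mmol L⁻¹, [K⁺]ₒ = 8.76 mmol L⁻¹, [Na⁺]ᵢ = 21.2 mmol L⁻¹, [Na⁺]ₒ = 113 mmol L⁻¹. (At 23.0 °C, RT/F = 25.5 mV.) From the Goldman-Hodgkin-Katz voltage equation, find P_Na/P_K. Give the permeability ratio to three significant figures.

24.8

Let α = P_Na/P_K. GHK: Vm = 25.5·ln[(Kₒ + α·Naₒ)/(Kᵢ + α·Naᵢ)].
e^(Vm/25.5) = e^(38.1/25.5) = 4.4554
So 4.4554·(Kᵢ + α·Naᵢ) = Kₒ + α·Naₒ → α = (4.4554·105.0 − 8.76) / (113.0 − 4.4554·21.2)
α = (467.8 − 8.76) / (113.0 − 94.45) = 459.1/18.55 = 24.75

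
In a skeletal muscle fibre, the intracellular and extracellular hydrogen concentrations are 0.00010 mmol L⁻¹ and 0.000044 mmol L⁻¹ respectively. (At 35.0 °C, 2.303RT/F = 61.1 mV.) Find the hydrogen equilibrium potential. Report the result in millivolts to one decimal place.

-21.8 mV

E = (61.1/z) · log₁₀([H⁺]_out/[H⁺]_in) with z = +1.
= (61.1/1) · log₁₀(0.000044/0.00010) = 61.10 · log₁₀(0.44)
= 61.10 · (-0.3565) = -21.79 mV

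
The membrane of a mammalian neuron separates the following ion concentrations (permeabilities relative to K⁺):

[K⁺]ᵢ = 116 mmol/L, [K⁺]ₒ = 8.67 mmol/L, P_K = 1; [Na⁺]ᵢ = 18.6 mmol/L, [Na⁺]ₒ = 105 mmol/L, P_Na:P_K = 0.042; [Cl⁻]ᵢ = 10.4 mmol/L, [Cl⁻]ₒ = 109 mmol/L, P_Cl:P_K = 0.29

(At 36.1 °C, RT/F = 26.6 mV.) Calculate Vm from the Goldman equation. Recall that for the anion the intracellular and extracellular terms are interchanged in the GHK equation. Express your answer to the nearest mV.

-59 mV

Vm = 26.6 · ln[(Σ P·[cation]ₒ + Σ P·[anion]ᵢ) / (Σ P·[cation]ᵢ + Σ P·[anion]ₒ)]
Numerator = 1×8.67 + 0.042×105 + 0.29×10.4 = 16.1
Denominator = 1×116 + 0.042×18.6 + 0.29×109 = 148.4
Vm = 26.6 · ln(0.10847) = 26.6 × (-2.2213) = -59.09 mV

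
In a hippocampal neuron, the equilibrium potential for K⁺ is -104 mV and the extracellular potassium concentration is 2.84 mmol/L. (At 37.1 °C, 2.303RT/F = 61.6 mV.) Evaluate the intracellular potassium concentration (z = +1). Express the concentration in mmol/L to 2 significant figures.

140 mmol/L

Nernst: E = (61.6/1) · log₁₀([out]/[in]), so log₁₀([out]/[in]) = -104.0 × 1 / 61.6 = -1.6883.
[out]/[in] = 10^(-1.6883) = 0.0205.
[in] = 2.84 / 0.0205 = 138.6 mmol/L.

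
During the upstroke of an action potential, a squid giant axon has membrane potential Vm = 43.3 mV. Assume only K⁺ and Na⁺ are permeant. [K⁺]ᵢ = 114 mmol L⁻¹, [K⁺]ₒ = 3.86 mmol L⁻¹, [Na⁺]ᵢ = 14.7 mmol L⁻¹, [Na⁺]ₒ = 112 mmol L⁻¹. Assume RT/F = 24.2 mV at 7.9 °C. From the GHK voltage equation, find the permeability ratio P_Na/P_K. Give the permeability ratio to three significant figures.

28.2

Let α = P_Na/P_K. GHK: Vm = 24.2·ln[(Kₒ + α·Naₒ)/(Kᵢ + α·Naᵢ)].
e^(Vm/24.2) = e^(43.3/24.2) = 5.985
So 5.985·(Kᵢ + α·Naᵢ) = Kₒ + α·Naₒ → α = (5.985·114.0 − 3.86) / (112.0 − 5.985·14.7)
α = (682.3 − 3.86) / (112.0 − 87.98) = 678.4/24.02 = 28.24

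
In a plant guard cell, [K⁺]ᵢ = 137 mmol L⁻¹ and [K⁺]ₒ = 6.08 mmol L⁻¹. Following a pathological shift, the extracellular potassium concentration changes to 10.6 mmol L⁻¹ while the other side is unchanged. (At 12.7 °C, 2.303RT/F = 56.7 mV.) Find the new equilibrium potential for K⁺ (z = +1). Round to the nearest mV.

After the shift: [K⁺]_out = 10.6, [K⁺]_in = 137 mmol L⁻¹.
E_new = (56.7/1)·log₁₀(10.6/137) = 56.70 · (-1.1114) = -63.02 mV

-63 mV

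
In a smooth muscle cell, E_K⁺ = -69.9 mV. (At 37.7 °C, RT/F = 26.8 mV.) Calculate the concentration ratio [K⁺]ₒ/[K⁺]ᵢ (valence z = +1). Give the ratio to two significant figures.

0.074

ln([out]/[in]) = E·z/(26.8) = -69.9 × 1 / 26.8 = -2.6082
[out]/[in] = e^(-2.6082) = 0.07367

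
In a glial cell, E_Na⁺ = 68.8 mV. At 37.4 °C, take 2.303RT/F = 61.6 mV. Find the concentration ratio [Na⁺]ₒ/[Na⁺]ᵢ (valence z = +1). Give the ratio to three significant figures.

log₁₀([out]/[in]) = E·z/(61.6) = 68.8 × 1 / 61.6 = 1.1169
[out]/[in] = 10^(1.1169) = 13.09

13.1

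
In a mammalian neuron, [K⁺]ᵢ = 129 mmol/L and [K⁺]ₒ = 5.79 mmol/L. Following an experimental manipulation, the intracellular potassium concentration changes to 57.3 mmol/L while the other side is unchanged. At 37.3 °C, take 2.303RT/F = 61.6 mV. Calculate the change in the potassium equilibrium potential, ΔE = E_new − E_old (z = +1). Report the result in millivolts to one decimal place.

E_old = (61.6/1)·log₁₀(5.79/129) = -83.03 mV
E_new = (61.6/1)·log₁₀(5.79/57.3) = -61.32 mV
ΔE = -61.32 − (-83.03) = 21.71 mV

21.7 mV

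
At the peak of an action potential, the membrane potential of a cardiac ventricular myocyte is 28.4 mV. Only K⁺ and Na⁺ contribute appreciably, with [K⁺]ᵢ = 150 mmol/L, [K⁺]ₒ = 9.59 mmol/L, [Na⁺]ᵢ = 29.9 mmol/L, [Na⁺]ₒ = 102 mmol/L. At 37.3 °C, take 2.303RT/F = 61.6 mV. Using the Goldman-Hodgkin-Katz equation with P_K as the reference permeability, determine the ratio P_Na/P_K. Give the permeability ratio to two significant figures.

27

Let α = P_Na/P_K. GHK: Vm = 61.6·log₁₀[(Kₒ + α·Naₒ)/(Kᵢ + α·Naᵢ)].
10^(Vm/61.6) = 10^(28.4/61.6) = 2.8909
So 2.8909·(Kᵢ + α·Naᵢ) = Kₒ + α·Naₒ → α = (2.8909·150.0 − 9.59) / (102.0 − 2.8909·29.9)
α = (433.6 − 9.59) / (102.0 − 86.44) = 424.1/15.56 = 27.25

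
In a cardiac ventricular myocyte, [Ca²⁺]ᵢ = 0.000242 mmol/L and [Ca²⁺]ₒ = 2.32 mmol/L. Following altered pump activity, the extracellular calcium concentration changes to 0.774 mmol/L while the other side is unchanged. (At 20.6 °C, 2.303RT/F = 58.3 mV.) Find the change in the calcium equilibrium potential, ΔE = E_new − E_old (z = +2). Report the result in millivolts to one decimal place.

E_old = (58.3/2)·log₁₀(2.32/0.000242) = 116.07 mV
E_new = (58.3/2)·log₁₀(0.774/0.000242) = 102.17 mV
ΔE = 102.17 − (116.07) = -13.90 mV

-13.9 mV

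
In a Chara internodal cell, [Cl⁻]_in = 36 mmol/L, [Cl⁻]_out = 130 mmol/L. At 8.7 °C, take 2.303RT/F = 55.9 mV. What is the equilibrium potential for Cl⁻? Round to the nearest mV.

E = (55.9/z) · log₁₀([Cl⁻]_out/[Cl⁻]_in) with z = -1.
For an anion, dividing by z = -1 reverses the sign.
= (55.9/-1) · log₁₀(130/36) = -55.90 · log₁₀(3.611)
= -55.90 · (0.5576) = -31.17 mV

-31 mV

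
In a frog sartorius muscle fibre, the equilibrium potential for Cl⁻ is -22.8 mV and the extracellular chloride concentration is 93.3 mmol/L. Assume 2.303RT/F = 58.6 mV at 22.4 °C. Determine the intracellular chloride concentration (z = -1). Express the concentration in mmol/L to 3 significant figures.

Nernst: E = (58.6/-1) · log₁₀([out]/[in]), so log₁₀([out]/[in]) = -22.8 × -1 / 58.6 = 0.3891.
[out]/[in] = 10^(0.3891) = 2.45.
[in] = 93.3 / 2.45 = 38.09 mmol/L.

38.1 mmol/L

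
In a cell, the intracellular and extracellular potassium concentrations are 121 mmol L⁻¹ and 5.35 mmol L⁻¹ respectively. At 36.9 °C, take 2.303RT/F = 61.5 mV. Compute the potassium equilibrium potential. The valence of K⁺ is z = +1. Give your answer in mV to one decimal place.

E = (61.5/z) · log₁₀([K⁺]_out/[K⁺]_in) with z = +1.
= (61.5/1) · log₁₀(5.35/121) = 61.50 · log₁₀(0.04421)
= 61.50 · (-1.3544) = -83.30 mV

-83.3 mV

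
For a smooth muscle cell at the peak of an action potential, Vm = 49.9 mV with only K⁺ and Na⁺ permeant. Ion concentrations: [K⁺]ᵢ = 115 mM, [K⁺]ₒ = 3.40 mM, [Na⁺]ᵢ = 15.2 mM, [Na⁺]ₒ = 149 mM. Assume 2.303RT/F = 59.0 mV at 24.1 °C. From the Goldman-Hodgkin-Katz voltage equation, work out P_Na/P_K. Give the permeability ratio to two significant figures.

Let α = P_Na/P_K. GHK: Vm = 59.0·log₁₀[(Kₒ + α·Naₒ)/(Kᵢ + α·Naᵢ)].
10^(Vm/59.0) = 10^(49.9/59.0) = 7.0107
So 7.0107·(Kᵢ + α·Naᵢ) = Kₒ + α·Naₒ → α = (7.0107·115.0 − 3.4) / (149.0 − 7.0107·15.2)
α = (806.2 − 3.4) / (149.0 − 106.6) = 802.8/42.44 = 18.92

19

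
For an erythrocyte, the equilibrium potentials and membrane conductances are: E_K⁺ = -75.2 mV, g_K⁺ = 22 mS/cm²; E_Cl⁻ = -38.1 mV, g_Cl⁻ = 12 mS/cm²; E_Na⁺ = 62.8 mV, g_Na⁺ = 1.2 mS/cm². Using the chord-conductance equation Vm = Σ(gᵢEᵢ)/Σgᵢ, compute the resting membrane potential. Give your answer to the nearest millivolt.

Σ gᵢEᵢ = 22·(-75.2) + 12·(-38.1) + 1.2·(62.8) = -2036.24
Σ gᵢ = 22 + 12 + 1.2 = 35.2
Vm = -2036.24 / 35.2 = -57.85 mV

-58 mV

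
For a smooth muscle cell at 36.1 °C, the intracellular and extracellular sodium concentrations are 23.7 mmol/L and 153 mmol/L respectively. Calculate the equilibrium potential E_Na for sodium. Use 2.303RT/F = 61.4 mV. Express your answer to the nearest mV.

E = (61.4/z) · log₁₀([Na⁺]_out/[Na⁺]_in) with z = +1.
= (61.4/1) · log₁₀(153/23.7) = 61.40 · log₁₀(6.456)
= 61.40 · (0.8099) = 49.73 mV

50 mV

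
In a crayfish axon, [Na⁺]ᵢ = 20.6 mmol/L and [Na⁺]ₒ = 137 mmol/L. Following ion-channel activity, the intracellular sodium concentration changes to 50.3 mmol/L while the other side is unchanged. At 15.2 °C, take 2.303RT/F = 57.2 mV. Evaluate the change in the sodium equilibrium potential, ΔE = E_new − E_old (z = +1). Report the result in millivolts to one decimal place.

-22.2 mV

E_old = (57.2/1)·log₁₀(137/20.6) = 47.07 mV
E_new = (57.2/1)·log₁₀(137/50.3) = 24.89 mV
ΔE = 24.89 − (47.07) = -22.18 mV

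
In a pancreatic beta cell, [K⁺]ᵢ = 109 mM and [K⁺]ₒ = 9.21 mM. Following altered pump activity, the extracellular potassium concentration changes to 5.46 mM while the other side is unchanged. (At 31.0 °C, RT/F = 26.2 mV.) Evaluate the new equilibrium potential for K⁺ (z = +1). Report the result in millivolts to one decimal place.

After the shift: [K⁺]_out = 5.46, [K⁺]_in = 109 mM.
E_new = (26.2/1)·ln(5.46/109) = 26.20 · (-2.9939) = -78.44 mV

-78.4 mV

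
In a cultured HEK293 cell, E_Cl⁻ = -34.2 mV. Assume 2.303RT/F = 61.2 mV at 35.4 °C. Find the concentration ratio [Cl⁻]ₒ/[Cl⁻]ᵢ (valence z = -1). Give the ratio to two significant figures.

3.6

log₁₀([out]/[in]) = E·z/(61.2) = -34.2 × -1 / 61.2 = 0.5588
[out]/[in] = 10^(0.5588) = 3.621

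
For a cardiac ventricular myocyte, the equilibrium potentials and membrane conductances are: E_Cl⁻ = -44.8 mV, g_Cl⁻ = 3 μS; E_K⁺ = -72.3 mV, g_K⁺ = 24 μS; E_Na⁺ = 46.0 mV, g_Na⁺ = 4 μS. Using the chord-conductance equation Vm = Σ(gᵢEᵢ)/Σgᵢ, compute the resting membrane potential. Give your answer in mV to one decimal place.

-54.4 mV

Σ gᵢEᵢ = 3·(-44.8) + 24·(-72.3) + 4·(46.0) = -1685.60
Σ gᵢ = 3 + 24 + 4 = 31
Vm = -1685.60 / 31 = -54.37 mV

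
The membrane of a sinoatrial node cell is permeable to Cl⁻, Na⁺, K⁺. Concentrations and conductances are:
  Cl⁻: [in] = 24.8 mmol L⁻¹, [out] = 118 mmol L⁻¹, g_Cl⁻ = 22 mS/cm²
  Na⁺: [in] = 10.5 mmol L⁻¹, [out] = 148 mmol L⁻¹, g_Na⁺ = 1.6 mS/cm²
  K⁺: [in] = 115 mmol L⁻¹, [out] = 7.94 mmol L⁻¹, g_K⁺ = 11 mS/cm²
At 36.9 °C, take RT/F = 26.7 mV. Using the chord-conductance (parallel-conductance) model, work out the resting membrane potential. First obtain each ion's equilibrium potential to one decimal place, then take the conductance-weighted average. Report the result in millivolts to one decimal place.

-45.9 mV

E_Cl⁻ = (26.7/-1)·ln(118/24.8) = -41.6 mV
E_Na⁺ = (26.7/1)·ln(148/10.5) = 70.6 mV
E_K⁺ = (26.7/1)·ln(7.94/115) = -71.4 mV
Vm = (Σ gᵢEᵢ)/(Σ gᵢ) = (22·-41.6 + 1.6·70.6 + 11·-71.4) / (22 + 1.6 + 11)
= -1587.64 / 34.6 = -45.89 mV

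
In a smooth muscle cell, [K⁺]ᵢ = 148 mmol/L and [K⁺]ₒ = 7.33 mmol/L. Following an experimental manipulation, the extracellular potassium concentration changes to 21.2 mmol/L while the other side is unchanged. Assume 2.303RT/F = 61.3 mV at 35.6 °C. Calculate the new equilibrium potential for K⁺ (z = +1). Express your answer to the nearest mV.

-52 mV

After the shift: [K⁺]_out = 21.2, [K⁺]_in = 148 mmol/L.
E_new = (61.3/1)·log₁₀(21.2/148) = 61.30 · (-0.8439) = -51.73 mV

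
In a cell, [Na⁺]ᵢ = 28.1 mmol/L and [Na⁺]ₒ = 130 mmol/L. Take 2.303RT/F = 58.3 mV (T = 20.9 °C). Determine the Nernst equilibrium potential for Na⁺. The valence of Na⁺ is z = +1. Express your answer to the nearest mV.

39 mV

E = (58.3/z) · log₁₀([Na⁺]_out/[Na⁺]_in) with z = +1.
= (58.3/1) · log₁₀(130/28.1) = 58.30 · log₁₀(4.626)
= 58.30 · (0.6652) = 38.78 mV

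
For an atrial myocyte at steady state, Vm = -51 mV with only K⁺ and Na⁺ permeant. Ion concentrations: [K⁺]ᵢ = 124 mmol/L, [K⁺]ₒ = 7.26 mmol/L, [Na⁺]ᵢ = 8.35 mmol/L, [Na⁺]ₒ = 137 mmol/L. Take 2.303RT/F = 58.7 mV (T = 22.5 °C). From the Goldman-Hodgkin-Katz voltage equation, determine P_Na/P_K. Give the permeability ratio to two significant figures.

0.070

Let α = P_Na/P_K. GHK: Vm = 58.7·log₁₀[(Kₒ + α·Naₒ)/(Kᵢ + α·Naᵢ)].
10^(Vm/58.7) = 10^(-51.0/58.7) = 0.13526
So 0.13526·(Kᵢ + α·Naᵢ) = Kₒ + α·Naₒ → α = (0.13526·124.0 − 7.26) / (137.0 − 0.13526·8.35)
α = (16.77 − 7.26) / (137.0 − 1.129) = 9.512/135.9 = 0.07001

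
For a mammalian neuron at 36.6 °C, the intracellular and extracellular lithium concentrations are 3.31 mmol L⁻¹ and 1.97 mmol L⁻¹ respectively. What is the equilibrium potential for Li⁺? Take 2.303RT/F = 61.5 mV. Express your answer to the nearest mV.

E = (61.5/z) · log₁₀([Li⁺]_out/[Li⁺]_in) with z = +1.
= (61.5/1) · log₁₀(1.97/3.31) = 61.50 · log₁₀(0.5952)
= 61.50 · (-0.2254) = -13.86 mV

-14 mV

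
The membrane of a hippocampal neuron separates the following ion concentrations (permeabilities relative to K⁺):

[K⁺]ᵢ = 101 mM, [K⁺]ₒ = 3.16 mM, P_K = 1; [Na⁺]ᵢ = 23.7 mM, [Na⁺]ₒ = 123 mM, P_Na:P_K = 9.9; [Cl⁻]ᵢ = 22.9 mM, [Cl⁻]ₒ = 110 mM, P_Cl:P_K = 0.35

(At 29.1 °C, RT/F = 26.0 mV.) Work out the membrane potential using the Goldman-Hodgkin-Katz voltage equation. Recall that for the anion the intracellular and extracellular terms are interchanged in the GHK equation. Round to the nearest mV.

Vm = 26.0 · ln[(Σ P·[cation]ₒ + Σ P·[anion]ᵢ) / (Σ P·[cation]ᵢ + Σ P·[anion]ₒ)]
Numerator = 1×3.16 + 9.9×123 + 0.35×22.9 = 1229
Denominator = 1×101 + 9.9×23.7 + 0.35×110 = 374.1
Vm = 26.0 · ln(3.2846) = 26.0 × (1.1893) = 30.92 mV

31 mV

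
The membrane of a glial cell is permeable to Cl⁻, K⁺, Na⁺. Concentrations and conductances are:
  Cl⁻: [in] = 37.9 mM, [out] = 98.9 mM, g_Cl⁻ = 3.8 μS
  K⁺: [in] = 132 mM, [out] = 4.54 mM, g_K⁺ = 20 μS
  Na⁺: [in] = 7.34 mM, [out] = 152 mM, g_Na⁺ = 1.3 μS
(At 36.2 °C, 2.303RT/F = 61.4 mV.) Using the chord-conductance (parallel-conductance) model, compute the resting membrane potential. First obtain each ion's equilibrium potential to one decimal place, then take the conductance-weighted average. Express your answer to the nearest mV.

E_Cl⁻ = (61.4/-1)·log₁₀(98.9/37.9) = -25.6 mV
E_K⁺ = (61.4/1)·log₁₀(4.54/132) = -89.9 mV
E_Na⁺ = (61.4/1)·log₁₀(152/7.34) = 80.8 mV
Vm = (Σ gᵢEᵢ)/(Σ gᵢ) = (3.8·-25.6 + 20·-89.9 + 1.3·80.8) / (3.8 + 20 + 1.3)
= -1790.24 / 25.1 = -71.32 mV

-71 mV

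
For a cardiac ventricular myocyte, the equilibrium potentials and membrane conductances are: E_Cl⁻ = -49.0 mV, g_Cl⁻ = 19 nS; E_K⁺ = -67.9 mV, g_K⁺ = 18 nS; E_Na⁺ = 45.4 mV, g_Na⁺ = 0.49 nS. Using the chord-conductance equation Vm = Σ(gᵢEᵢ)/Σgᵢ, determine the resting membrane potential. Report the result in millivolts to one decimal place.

-56.8 mV

Σ gᵢEᵢ = 19·(-49.0) + 18·(-67.9) + 0.49·(45.4) = -2130.95
Σ gᵢ = 19 + 18 + 0.49 = 37.49
Vm = -2130.95 / 37.49 = -56.84 mV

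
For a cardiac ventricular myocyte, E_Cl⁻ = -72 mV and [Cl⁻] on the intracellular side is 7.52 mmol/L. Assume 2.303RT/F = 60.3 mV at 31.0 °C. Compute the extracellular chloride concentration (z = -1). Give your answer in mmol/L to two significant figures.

120 mmol/L

Nernst: E = (60.3/-1) · log₁₀([out]/[in]), so log₁₀([out]/[in]) = -72.0 × -1 / 60.3 = 1.1940.
[out]/[in] = 10^(1.1940) = 15.63.
[out] = 15.63 × 7.52 = 117.6 mmol/L.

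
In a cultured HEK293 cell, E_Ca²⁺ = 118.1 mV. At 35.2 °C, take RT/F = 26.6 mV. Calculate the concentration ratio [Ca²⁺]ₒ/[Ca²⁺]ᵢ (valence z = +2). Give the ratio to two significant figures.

7200

ln([out]/[in]) = E·z/(26.6) = 118.1 × 2 / 26.6 = 8.8797
[out]/[in] = e^(8.8797) = 7185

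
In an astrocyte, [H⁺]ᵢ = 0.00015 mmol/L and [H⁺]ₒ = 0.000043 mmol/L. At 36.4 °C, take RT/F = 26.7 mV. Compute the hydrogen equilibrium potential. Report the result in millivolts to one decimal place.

-33.4 mV

E = (26.7/z) · ln([H⁺]_out/[H⁺]_in) with z = +1.
= (26.7/1) · ln(0.000043/0.00015) = 26.70 · ln(0.2867)
= 26.70 · (-1.2494) = -33.36 mV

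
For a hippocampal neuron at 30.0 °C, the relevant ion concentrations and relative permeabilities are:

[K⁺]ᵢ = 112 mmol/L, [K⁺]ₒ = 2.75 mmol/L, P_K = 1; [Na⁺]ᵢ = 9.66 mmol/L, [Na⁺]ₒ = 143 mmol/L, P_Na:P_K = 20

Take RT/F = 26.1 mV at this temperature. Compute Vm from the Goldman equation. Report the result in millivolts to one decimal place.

Vm = 26.1 · ln[(Σ P·[cation]ₒ + Σ P·[anion]ᵢ) / (Σ P·[cation]ᵢ + Σ P·[anion]ₒ)]
Numerator = 1×2.75 + 20×143 = 2863
Denominator = 1×112 + 20×9.66 = 305.2
Vm = 26.1 · ln(9.3799) = 26.1 × (2.2386) = 58.43 mV

58.4 mV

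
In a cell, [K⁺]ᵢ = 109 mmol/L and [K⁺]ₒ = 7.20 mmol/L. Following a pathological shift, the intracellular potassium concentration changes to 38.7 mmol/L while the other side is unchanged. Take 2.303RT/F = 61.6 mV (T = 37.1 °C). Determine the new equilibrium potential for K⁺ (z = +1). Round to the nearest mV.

-45 mV

After the shift: [K⁺]_out = 7.20, [K⁺]_in = 38.7 mmol/L.
E_new = (61.6/1)·log₁₀(7.20/38.7) = 61.60 · (-0.7304) = -44.99 mV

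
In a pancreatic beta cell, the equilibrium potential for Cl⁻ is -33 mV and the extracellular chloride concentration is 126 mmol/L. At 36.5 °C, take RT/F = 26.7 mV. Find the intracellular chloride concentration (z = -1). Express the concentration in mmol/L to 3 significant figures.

Nernst: E = (26.7/-1) · ln([out]/[in]), so ln([out]/[in]) = -33.0 × -1 / 26.7 = 1.2360.
[out]/[in] = e^(1.2360) = 3.442.
[in] = 126 / 3.442 = 36.61 mmol/L.

36.6 mmol/L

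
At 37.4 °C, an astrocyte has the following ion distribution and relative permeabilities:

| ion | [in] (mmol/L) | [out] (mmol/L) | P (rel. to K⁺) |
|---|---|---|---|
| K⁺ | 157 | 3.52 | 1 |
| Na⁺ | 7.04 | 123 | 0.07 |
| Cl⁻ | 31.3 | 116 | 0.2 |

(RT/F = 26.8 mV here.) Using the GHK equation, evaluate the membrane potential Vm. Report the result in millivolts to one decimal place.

-61.2 mV

Vm = 26.8 · ln[(Σ P·[cation]ₒ + Σ P·[anion]ᵢ) / (Σ P·[cation]ᵢ + Σ P·[anion]ₒ)]
Numerator = 1×3.52 + 0.07×123 + 0.2×31.3 = 18.39
Denominator = 1×157 + 0.07×7.04 + 0.2×116 = 180.7
Vm = 26.8 · ln(0.10177) = 26.8 × (-2.2850) = -61.24 mV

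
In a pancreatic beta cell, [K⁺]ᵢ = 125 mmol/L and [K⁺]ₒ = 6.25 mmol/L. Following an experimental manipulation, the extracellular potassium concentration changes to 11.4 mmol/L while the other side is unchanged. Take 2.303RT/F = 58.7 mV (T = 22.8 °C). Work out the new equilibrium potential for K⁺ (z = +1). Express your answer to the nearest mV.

-61 mV

After the shift: [K⁺]_out = 11.4, [K⁺]_in = 125 mmol/L.
E_new = (58.7/1)·log₁₀(11.4/125) = 58.70 · (-1.0400) = -61.05 mV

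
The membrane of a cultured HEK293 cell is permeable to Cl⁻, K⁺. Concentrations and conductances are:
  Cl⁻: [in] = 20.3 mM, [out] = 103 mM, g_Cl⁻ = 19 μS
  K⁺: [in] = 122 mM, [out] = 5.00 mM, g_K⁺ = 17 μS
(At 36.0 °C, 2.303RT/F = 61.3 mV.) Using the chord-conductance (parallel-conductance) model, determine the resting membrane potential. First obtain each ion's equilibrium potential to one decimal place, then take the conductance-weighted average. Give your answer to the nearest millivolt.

E_Cl⁻ = (61.3/-1)·log₁₀(103/20.3) = -43.2 mV
E_K⁺ = (61.3/1)·log₁₀(5.00/122) = -85.0 mV
Vm = (Σ gᵢEᵢ)/(Σ gᵢ) = (19·-43.2 + 17·-85.0) / (19 + 17)
= -2265.80 / 36 = -62.94 mV

-63 mV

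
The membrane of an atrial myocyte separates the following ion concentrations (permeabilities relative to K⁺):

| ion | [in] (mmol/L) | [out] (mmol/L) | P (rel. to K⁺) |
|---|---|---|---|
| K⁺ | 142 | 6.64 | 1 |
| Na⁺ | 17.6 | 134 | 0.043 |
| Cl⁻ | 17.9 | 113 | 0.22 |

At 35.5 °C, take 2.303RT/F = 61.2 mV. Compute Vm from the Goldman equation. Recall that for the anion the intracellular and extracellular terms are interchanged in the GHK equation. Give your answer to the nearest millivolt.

Vm = 61.2 · log₁₀[(Σ P·[cation]ₒ + Σ P·[anion]ᵢ) / (Σ P·[cation]ᵢ + Σ P·[anion]ₒ)]
Numerator = 1×6.64 + 0.043×134 + 0.22×17.9 = 16.34
Denominator = 1×142 + 0.043×17.6 + 0.22×113 = 167.6
Vm = 61.2 · log₁₀(0.097484) = 61.2 × (-1.0111) = -61.88 mV

-62 mV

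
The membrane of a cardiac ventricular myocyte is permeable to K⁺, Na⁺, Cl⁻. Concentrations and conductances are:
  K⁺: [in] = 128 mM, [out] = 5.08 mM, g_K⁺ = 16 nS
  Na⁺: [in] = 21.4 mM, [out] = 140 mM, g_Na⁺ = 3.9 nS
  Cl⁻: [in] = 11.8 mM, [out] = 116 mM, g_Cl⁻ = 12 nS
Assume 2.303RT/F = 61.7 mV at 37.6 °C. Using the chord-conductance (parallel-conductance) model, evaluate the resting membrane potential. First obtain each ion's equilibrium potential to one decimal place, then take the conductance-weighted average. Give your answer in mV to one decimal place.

-60.3 mV

E_K⁺ = (61.7/1)·log₁₀(5.08/128) = -86.5 mV
E_Na⁺ = (61.7/1)·log₁₀(140/21.4) = 50.3 mV
E_Cl⁻ = (61.7/-1)·log₁₀(116/11.8) = -61.2 mV
Vm = (Σ gᵢEᵢ)/(Σ gᵢ) = (16·-86.5 + 3.9·50.3 + 12·-61.2) / (16 + 3.9 + 12)
= -1922.23 / 31.9 = -60.26 mV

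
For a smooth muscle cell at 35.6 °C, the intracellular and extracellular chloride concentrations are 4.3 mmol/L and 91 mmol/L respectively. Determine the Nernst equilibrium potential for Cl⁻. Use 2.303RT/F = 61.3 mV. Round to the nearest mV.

-81 mV

E = (61.3/z) · log₁₀([Cl⁻]_out/[Cl⁻]_in) with z = -1.
For an anion, dividing by z = -1 reverses the sign.
= (61.3/-1) · log₁₀(91/4.3) = -61.30 · log₁₀(21.16)
= -61.30 · (1.3256) = -81.26 mV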